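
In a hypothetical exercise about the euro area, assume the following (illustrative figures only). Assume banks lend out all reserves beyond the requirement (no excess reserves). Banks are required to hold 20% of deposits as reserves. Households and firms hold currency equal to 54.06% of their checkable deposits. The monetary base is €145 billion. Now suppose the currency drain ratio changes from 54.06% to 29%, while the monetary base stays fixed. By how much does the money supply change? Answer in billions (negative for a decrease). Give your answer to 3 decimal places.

€80.105 billion

Initially m₁ = (1 + 0.5406) / (0.2 + 0.5406) ≈ 2.0802052, so M₁ = 2.0802052 × 145 ≈ 301.6298 billion.
After the change m₂ = (1 + 0.29) / (0.2 + 0.29) ≈ 2.6326531, so M₂ = 2.6326531 × 145 ≈ 381.7347 billion.
ΔM = M₂ − M₁ = 381.7347 − 301.6298 = 80.1049 billion.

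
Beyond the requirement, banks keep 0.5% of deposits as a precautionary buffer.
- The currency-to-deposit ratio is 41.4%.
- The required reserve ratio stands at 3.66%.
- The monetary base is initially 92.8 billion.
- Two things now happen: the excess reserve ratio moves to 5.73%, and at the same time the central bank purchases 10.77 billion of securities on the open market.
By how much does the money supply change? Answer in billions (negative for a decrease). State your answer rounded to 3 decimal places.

Before: m₁ = (1 + 0.414) / (0.0366 + 0.005 + 0.414) ≈ 3.1035996, MB₁ = 92.8, so M₁ = 3.1035996 × 92.8 ≈ 288.014 billion.
After: m₂ = (1 + 0.414) / (0.0366 + 0.0573 + 0.414) = 2.7840126, MB₂ = 92.8 + 10.77 = 103.57, so M₂ = 2.7840126 × 103.57 ≈ 288.3402 billion.
ΔM = M₂ − M₁ = 288.3402 − 288.014 = 0.3262 billion.

0.326 billion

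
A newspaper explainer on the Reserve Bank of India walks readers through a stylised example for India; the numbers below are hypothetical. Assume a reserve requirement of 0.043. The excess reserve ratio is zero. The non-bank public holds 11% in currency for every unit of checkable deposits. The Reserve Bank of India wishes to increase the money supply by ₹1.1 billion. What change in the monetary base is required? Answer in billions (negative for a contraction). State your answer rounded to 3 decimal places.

The money multiplier is m = (1 + c) / (rr + c) = (1 + 0.11) / (0.043 + 0.11) ≈ 7.25490.
ΔMB = ΔM / m = (+1.1) / 7.25490 ≈ 0.1516 billion.

₹0.152 billion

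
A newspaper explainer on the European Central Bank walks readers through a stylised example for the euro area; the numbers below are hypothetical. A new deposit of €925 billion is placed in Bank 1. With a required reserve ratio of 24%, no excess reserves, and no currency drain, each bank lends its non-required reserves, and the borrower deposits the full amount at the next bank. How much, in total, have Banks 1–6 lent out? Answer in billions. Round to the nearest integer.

Bank i lends (1 − rr)^i of the original deposit: Bank 1 lends 925·0.7600 = 703.0000, Bank 2 lends 925·0.7600² = 534.2800, and so on.
Summing a geometric series: total = 925·[0.7600·(1 − 0.7600^6) / (1 − 0.7600)] ≈ 2364.7165 billion.

€2365 billion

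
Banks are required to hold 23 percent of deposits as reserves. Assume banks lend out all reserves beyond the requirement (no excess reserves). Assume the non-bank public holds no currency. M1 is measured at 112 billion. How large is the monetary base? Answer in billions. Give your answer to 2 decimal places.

25.76 billion

With no currency drain and no excess reserves, the money multiplier is m = 1/rr = 1/0.23 ≈ 4.347826.
The monetary base is MB = M / m = 112 / 4.347826 ≈ 25.76 billion.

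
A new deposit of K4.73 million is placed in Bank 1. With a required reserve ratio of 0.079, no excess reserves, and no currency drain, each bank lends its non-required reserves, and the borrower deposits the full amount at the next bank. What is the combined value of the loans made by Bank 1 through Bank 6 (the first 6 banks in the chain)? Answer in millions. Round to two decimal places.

Bank i lends (1 − rr)^i of the original deposit: Bank 1 lends 4.73·0.9210 ≈ 4.3563, Bank 2 lends 4.73·0.9210² ≈ 4.0122, and so on.
Summing a geometric series: total = 4.73·[0.9210·(1 − 0.9210^6) / (1 − 0.9210)] ≈ 21.4883 million.

K21.49 million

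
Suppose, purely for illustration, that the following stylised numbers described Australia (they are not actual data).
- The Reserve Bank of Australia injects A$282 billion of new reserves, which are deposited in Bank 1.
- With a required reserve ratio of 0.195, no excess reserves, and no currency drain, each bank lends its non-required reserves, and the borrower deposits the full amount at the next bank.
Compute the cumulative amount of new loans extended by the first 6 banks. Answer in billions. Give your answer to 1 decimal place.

A$847.4 billion

Bank i lends (1 − rr)^i of the original deposit: Bank 1 lends 282·0.8050 = 227.0100, Bank 2 lends 282·0.8050² ≈ 182.7430, and so on.
Summing a geometric series: total = 282·[0.8050·(1 − 0.8050^6) / (1 − 0.8050)] ≈ 847.3535 billion.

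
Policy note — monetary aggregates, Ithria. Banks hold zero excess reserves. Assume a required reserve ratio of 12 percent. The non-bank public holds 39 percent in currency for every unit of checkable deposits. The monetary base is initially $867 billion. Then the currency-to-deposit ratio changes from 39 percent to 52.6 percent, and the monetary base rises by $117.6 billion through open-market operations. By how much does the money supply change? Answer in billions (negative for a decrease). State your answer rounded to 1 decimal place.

-37.1 billion

Before: m₁ = (1 + 0.39) / (0.12 + 0.39) ≈ 2.72549, MB₁ = 867, so M₁ = 2.72549 × 867 ≈ 2362.9998 billion.
After: m₂ = (1 + 0.526) / (0.12 + 0.526) ≈ 2.36223, MB₂ = 867 + 117.6 = 984.6, so M₂ = 2.36223 × 984.6 ≈ 2325.8517 billion.
ΔM = M₂ − M₁ = 2325.8517 − 2362.9998 = -37.1481 billion.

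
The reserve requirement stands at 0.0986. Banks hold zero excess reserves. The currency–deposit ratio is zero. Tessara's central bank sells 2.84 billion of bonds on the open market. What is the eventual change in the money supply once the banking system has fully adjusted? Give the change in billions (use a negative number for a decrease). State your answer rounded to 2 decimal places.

-28.80 billion

The simple money multiplier is m = 1/rr = 1/0.0986 ≈ 10.1420.
An open-market sale reduces the monetary base by 2.84 billion, so ΔM = m × ΔMB = 10.1420 × (−2.84) ≈ -28.8033 billion.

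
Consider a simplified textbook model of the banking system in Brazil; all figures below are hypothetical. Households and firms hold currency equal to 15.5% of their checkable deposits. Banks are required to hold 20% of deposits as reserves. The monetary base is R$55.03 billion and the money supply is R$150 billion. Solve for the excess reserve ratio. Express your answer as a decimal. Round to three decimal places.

0.069

Using m = M/MB = 150/55.03 ≈ 2.725786. Since m = (1 + c)/(c + rr + e), the denominator satisfies c + rr + e = (1 + c)/m = (1 + 0.155) / 2.725786 ≈ 0.423731.
With c = 0.155 and rr = 0.2, the excess reserve ratio is 0.423731 − 0.155 − 0.2 = 0.068731.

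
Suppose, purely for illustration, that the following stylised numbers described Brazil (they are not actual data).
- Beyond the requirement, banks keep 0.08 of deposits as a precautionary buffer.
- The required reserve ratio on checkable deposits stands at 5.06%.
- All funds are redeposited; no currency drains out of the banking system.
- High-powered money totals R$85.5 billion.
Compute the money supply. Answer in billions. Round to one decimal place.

R$654.7 billion

The money multiplier is m = 1 / (rr + e) = 1 / (0.0506 + 0.08) ≈ 7.6570.
So M = m × MB = 7.6570 × 85.5 = 654.6735 billion.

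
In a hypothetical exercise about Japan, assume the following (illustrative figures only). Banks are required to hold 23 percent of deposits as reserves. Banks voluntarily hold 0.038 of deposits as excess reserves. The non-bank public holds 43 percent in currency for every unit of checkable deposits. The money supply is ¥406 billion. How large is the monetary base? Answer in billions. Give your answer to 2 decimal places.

The money multiplier is m = (1 + c) / (rr + e + c) = (1 + 0.43) / (0.23 + 0.038 + 0.43) ≈ 2.048711.
MB = M / m = 406 / 2.048711 ≈ 198.1734 billion.

¥198.17 billion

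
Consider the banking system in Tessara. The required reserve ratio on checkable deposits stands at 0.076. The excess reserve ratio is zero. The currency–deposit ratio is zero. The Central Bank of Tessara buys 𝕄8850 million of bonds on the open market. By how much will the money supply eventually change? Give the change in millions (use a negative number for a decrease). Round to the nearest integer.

The simple money multiplier is m = 1/rr = 1/0.076 ≈ 13.15789.
An open-market purchase increases the monetary base by 8850 million, so ΔM = m × ΔMB = 13.15789 × 8850 = 116447.3265 million.

𝕄116447 million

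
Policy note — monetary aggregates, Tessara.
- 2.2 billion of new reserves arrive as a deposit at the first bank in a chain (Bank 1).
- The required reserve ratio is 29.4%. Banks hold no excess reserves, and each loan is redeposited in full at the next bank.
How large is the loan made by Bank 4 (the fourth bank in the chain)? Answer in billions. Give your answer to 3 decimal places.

0.547 billion

Each bank lends a fraction (1 − rr) = 0.7060 of the deposit it receives, so Bank 4 receives 2.2·0.7060^3 and lends 2.2·0.7060^4 ≈ 0.5466 billion.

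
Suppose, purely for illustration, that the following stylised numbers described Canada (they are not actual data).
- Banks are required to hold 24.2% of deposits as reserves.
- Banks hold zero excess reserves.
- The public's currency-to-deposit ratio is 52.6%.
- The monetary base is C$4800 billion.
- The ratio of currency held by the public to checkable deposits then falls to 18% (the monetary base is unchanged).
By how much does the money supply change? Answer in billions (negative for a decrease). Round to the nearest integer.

Initially m₁ = (1 + 0.526) / (0.242 + 0.526) ≈ 1.98698, so M₁ = 1.98698 × 4800 = 9537.504 billion.
After the change m₂ = (1 + 0.18) / (0.242 + 0.18) ≈ 2.79621, so M₂ = 2.79621 × 4800 = 13421.808 billion.
ΔM = M₂ − M₁ = 13421.808 − 9537.504 = 3884.304 billion.

C$3884 billion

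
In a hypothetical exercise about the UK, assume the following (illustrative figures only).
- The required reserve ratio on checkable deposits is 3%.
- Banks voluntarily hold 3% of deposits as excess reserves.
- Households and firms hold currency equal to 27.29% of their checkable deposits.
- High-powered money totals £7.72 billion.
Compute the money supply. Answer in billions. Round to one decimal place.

£29.5 billion

The money multiplier is m = (1 + c) / (rr + e + c) = (1 + 0.2729) / (0.03 + 0.03 + 0.2729) ≈ 3.8237.
So M = m × MB = 3.8237 × 7.72 ≈ 29.519 billion.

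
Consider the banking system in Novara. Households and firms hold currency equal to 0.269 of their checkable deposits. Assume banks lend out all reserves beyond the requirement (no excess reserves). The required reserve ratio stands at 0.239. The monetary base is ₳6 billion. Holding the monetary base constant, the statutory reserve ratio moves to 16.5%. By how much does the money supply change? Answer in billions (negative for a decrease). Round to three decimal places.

Initially m₁ = (1 + 0.269) / (0.239 + 0.269) ≈ 2.49803, so M₁ = 2.49803 × 6 ≈ 14.9882 billion.
After the change m₂ = (1 + 0.269) / (0.165 + 0.269) ≈ 2.92396, so M₂ = 2.92396 × 6 ≈ 17.5438 billion.
ΔM = M₂ − M₁ = 17.5438 − 14.9882 = 2.5556 billion.

₳2.556 billion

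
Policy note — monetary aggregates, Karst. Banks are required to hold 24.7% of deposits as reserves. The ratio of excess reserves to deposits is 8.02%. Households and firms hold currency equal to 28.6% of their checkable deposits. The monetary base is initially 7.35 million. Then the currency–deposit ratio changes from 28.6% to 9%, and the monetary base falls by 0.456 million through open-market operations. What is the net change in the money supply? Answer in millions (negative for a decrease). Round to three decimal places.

2.597 million

Before: m₁ = (1 + 0.286) / (0.247 + 0.0802 + 0.286) ≈ 2.09720, MB₁ = 7.35, so M₁ = 2.09720 × 7.35 ≈ 15.4144 million.
After: m₂ = (1 + 0.09) / (0.247 + 0.0802 + 0.09) ≈ 2.61266, MB₂ = 7.35 − 0.456 = 6.894, so M₂ = 2.61266 × 6.894 ≈ 18.0117 million.
ΔM = M₂ − M₁ = 18.0117 − 15.4144 = 2.5973 million.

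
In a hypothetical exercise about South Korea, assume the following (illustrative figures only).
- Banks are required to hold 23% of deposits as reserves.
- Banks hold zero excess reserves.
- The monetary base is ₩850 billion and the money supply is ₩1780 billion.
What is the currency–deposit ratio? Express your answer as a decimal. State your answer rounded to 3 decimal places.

0.474

Using m = M/MB = 1780/850 ≈ 2.094118. From m = (1 + c)/(c + rr + e), rearranging gives 1 + c = m·(c + rr + e), so c·(1 − m) = m·(rr + e) − 1.
Hence c = [m·(rr + e) − 1]/(1 − m) = [2.094118 × (0.23 + 0) − 1] / (1 − 2.094118) ≈ 0.473763.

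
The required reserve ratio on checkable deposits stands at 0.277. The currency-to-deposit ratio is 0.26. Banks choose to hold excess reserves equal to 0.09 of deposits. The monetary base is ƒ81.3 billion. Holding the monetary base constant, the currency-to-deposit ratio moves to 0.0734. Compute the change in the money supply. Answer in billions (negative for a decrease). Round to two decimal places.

Initially m₁ = (1 + 0.26) / (0.277 + 0.09 + 0.26) ≈ 2.00957, so M₁ = 2.00957 × 81.3 ≈ 163.378 billion.
After the change m₂ = (1 + 0.0734) / (0.277 + 0.09 + 0.0734) ≈ 2.43733, so M₂ = 2.43733 × 81.3 ≈ 198.1549 billion.
ΔM = M₂ − M₁ = 198.1549 − 163.378 = 34.7769 billion.

ƒ34.78 billion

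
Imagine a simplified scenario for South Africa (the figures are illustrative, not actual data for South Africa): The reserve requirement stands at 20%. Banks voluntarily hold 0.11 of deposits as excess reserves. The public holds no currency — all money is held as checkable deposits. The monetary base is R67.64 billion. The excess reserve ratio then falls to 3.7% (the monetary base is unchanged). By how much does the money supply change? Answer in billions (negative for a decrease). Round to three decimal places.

Initially m₁ = 1 / (0.2 + 0.11) ≈ 3.225806, so M₁ = 3.225806 × 67.64 ≈ 218.1935 billion.
After the change m₂ = 1 / (0.2 + 0.037) ≈ 4.219409, so M₂ = 4.219409 × 67.64 ≈ 285.4008 billion.
ΔM = M₂ − M₁ = 285.4008 − 218.1935 = 67.2073 billion.

R67.207 billion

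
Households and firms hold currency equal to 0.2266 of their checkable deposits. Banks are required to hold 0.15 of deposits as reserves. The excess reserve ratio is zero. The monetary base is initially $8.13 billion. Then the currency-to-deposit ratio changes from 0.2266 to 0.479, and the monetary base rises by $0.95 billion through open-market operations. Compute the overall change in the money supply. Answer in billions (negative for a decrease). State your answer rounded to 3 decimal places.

Before: m₁ = (1 + 0.2266) / (0.15 + 0.2266) ≈ 3.25704, MB₁ = 8.13, so M₁ = 3.25704 × 8.13 ≈ 26.4797 billion.
After: m₂ = (1 + 0.479) / (0.15 + 0.479) ≈ 2.35135, MB₂ = 8.13 + 0.95 = 9.08, so M₂ = 2.35135 × 9.08 ≈ 21.3503 billion.
ΔM = M₂ − M₁ = 21.3503 − 26.4797 = -5.1294 billion.

-5.129 billion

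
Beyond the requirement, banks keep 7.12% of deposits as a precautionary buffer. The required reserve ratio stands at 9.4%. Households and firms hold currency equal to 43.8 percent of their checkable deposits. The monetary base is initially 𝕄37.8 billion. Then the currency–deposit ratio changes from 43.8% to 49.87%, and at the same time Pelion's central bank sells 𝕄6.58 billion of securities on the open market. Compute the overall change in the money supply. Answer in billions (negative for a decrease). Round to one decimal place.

Before: m₁ = (1 + 0.438) / (0.094 + 0.0712 + 0.438) ≈ 2.3840, MB₁ = 37.8, so M₁ = 2.3840 × 37.8 = 90.1152 billion.
After: m₂ = (1 + 0.4987) / (0.094 + 0.0712 + 0.4987) ≈ 2.2574, MB₂ = 37.8 − 6.58 = 31.22, so M₂ = 2.2574 × 31.22 ≈ 70.476 billion.
ΔM = M₂ − M₁ = 70.476 − 90.1152 = -19.6392 billion.

-19.6 billion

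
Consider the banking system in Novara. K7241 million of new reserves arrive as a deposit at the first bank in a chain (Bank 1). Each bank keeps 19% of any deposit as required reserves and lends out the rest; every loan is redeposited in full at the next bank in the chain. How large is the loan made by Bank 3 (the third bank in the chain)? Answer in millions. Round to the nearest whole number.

Each bank lends a fraction (1 − rr) = 0.8100 of the deposit it receives, so Bank 3 receives 7241·0.8100^2 and lends 7241·0.8100^3 ≈ 3848.1643 million.

K3848 million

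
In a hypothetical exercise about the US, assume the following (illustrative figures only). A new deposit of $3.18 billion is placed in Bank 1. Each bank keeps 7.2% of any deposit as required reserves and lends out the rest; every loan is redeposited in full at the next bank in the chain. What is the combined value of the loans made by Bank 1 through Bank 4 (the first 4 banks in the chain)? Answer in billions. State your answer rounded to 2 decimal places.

Bank i lends (1 − rr)^i of the original deposit: Bank 1 lends 3.18·0.9280 ≈ 2.9510, Bank 2 lends 3.18·0.9280² ≈ 2.7386, and so on.
Summing a geometric series: total = 3.18·[0.9280·(1 − 0.9280^4) / (1 − 0.9280)] ≈ 10.5894 billion.

$10.59 billion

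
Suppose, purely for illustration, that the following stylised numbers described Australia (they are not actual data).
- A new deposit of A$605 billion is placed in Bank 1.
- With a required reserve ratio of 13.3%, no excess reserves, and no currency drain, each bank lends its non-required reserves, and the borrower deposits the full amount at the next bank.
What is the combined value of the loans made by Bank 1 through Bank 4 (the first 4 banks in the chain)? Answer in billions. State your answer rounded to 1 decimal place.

Bank i lends (1 − rr)^i of the original deposit: Bank 1 lends 605·0.8670 = 524.5350, Bank 2 lends 605·0.8670² ≈ 454.7718, and so on.
Summing a geometric series: total = 605·[0.8670·(1 − 0.8670^4) / (1 − 0.8670)] ≈ 1715.4410 billion.

A$1715.4 billion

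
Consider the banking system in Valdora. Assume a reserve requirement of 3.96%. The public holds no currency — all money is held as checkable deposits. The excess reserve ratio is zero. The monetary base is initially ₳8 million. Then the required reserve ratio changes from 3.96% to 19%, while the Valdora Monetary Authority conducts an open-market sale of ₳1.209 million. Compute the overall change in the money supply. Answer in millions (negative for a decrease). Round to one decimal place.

-166.3 million

Before: m₁ = 1 / (0.0396) ≈ 25.2525, MB₁ = 8, so M₁ = 25.2525 × 8 = 202.02 million.
After: m₂ = 1 / (0.19) ≈ 5.2632, MB₂ = 8 − 1.209 = 6.791, so M₂ = 5.2632 × 6.791 ≈ 35.7424 million.
ΔM = M₂ − M₁ = 35.7424 − 202.02 = -166.2776 million.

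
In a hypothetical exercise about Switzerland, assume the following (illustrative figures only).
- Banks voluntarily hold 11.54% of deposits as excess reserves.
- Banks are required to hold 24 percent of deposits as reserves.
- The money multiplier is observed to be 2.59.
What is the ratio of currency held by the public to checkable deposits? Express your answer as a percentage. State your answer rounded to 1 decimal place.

5.0%

Using m = 2.59. From m = (1 + c)/(c + rr + e), rearranging gives 1 + c = m·(c + rr + e), so c·(1 − m) = m·(rr + e) − 1.
Hence c = [m·(rr + e) − 1]/(1 − m) = [2.59 × (0.24 + 0.1154) − 1] / (1 − 2.59) ≈ 0.050009.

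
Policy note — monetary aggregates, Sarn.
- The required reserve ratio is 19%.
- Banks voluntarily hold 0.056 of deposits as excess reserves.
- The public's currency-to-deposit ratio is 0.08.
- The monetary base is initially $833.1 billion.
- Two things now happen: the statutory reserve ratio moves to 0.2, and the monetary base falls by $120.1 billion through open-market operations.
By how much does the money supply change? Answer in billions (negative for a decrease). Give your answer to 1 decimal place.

Before: m₁ = (1 + 0.08) / (0.19 + 0.056 + 0.08) ≈ 3.31288, MB₁ = 833.1, so M₁ = 3.31288 × 833.1 ≈ 2759.9603 billion.
After: m₂ = (1 + 0.08) / (0.2 + 0.056 + 0.08) ≈ 3.21429, MB₂ = 833.1 − 120.1 = 713, so M₂ = 3.21429 × 713 ≈ 2291.7888 billion.
ΔM = M₂ − M₁ = 2291.7888 − 2759.9603 = -468.1715 billion.

-468.2 billion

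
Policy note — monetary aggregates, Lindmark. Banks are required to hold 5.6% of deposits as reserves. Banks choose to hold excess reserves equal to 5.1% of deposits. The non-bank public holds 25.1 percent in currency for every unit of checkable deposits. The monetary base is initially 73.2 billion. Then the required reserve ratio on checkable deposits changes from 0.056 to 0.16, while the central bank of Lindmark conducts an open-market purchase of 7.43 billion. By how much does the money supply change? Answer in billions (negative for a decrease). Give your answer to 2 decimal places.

Before: m₁ = (1 + 0.251) / (0.056 + 0.051 + 0.251) ≈ 3.49441, MB₁ = 73.2, so M₁ = 3.49441 × 73.2 ≈ 255.7908 billion.
After: m₂ = (1 + 0.251) / (0.16 + 0.051 + 0.251) ≈ 2.70779, MB₂ = 73.2 + 7.43 = 80.63, so M₂ = 2.70779 × 80.63 ≈ 218.3291 billion.
ΔM = M₂ − M₁ = 218.3291 − 255.7908 = -37.4617 billion.

-37.46 billion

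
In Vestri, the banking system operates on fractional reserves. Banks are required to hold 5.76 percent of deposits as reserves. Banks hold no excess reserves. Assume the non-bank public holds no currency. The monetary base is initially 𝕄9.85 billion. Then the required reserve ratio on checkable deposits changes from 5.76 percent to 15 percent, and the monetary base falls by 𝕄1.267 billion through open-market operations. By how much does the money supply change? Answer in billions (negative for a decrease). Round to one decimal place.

Before: m₁ = 1 / (0.0576) ≈ 17.3611, MB₁ = 9.85, so M₁ = 17.3611 × 9.85 ≈ 171.0068 billion.
After: m₂ = 1 / (0.15) ≈ 6.6667, MB₂ = 9.85 − 1.267 = 8.583, so M₂ = 6.6667 × 8.583 ≈ 57.2203 billion.
ΔM = M₂ − M₁ = 57.2203 − 171.0068 = -113.7865 billion.

-113.8 billion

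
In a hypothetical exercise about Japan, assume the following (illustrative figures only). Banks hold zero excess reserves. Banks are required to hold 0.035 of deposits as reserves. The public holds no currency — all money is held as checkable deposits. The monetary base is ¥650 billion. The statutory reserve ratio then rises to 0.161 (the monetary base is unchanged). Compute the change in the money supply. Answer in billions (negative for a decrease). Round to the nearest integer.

-14534 billion

Initially m₁ = 1 / (0.035) ≈ 28.5714, so M₁ = 28.5714 × 650 = 18571.41 billion.
After the change m₂ = 1 / (0.161) ≈ 6.2112, so M₂ = 6.2112 × 650 = 4037.28 billion.
ΔM = M₂ − M₁ = 4037.28 − 18571.41 = -14534.13 billion.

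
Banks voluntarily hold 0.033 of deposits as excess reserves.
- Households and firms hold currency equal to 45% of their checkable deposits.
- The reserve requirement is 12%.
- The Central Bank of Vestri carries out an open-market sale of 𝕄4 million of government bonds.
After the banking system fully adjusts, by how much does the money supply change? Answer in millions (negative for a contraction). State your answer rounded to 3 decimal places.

-9.619 million

The money multiplier is m = (1 + c) / (rr + e + c) = (1 + 0.45) / (0.12 + 0.033 + 0.45) ≈ 2.40464.
The sale removes 4 million of base, so ΔM = m × ΔMB = 2.40464 × (−4) ≈ -9.6186 million.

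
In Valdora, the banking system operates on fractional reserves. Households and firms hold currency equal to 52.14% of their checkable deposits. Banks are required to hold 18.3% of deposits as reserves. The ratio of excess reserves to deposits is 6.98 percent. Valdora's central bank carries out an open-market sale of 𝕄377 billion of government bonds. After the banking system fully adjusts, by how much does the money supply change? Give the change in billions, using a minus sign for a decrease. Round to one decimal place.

-740.9 billion

The money multiplier is m = (1 + c) / (rr + e + c) = (1 + 0.5214) / (0.183 + 0.0698 + 0.5214) ≈ 1.96513.
The sale removes 377 billion of base, so ΔM = m × ΔMB = 1.96513 × (−377) ≈ -740.854 billion.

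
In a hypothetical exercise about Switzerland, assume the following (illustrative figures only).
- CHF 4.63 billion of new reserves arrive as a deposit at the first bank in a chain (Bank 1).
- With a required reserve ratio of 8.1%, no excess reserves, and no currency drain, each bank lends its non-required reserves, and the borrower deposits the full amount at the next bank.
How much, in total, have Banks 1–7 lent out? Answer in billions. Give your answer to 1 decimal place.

Bank i lends (1 − rr)^i of the original deposit: Bank 1 lends 4.63·0.9190 ≈ 4.2550, Bank 2 lends 4.63·0.9190² ≈ 3.9103, and so on.
Summing a geometric series: total = 4.63·[0.9190·(1 − 0.9190^7) / (1 − 0.9190)] ≈ 23.4488 billion.

CHF 23.4 billion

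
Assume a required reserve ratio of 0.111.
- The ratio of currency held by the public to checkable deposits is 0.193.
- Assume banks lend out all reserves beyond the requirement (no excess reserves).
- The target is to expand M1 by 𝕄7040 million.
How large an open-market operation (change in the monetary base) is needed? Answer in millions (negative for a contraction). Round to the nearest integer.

The money multiplier is m = (1 + c) / (rr + c) = (1 + 0.193) / (0.111 + 0.193) ≈ 3.92434.
ΔMB = ΔM / m = (+7040) / 3.92434 ≈ 1793.9322 million.

𝕄1794 million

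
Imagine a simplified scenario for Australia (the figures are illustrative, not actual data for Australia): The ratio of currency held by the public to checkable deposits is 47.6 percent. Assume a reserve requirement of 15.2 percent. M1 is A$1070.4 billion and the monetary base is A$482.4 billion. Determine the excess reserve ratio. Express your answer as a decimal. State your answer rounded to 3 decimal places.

Using m = M/MB = 1070.4/482.4 ≈ 2.218905. Since m = (1 + c)/(c + rr + e), the denominator satisfies c + rr + e = (1 + c)/m = (1 + 0.476) / 2.218905 ≈ 0.665193.
With c = 0.476 and rr = 0.152, the excess reserve ratio is 0.665193 − 0.476 − 0.152 = 0.037193.

0.037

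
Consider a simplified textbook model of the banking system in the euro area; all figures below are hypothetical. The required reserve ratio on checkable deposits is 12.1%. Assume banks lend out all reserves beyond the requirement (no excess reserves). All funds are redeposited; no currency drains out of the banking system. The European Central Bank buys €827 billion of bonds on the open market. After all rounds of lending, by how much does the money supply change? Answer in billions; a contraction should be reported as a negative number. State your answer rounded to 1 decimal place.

The simple money multiplier is m = 1/rr = 1/0.121 ≈ 8.26446.
An open-market purchase increases the monetary base by 827 billion, so ΔM = m × ΔMB = 8.26446 × 827 ≈ 6834.7084 billion.

€6834.7 billion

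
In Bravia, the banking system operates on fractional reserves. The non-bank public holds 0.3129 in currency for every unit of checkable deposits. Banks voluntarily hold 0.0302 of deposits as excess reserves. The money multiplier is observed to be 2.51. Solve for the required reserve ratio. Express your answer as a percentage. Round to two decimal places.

Using m = 2.51. Since m = (1 + c)/(c + rr + e), the denominator satisfies c + rr + e = (1 + c)/m = (1 + 0.3129) / 2.51 ≈ 0.523068.
With c = 0.3129 and e = 0.0302, the required reserve ratio is 0.523068 − 0.3129 − 0.0302 = 0.179968.

18.00%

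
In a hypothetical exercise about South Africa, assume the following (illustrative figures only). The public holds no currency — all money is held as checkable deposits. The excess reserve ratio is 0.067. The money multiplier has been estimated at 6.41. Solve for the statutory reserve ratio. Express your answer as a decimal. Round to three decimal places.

0.089

Using m = 6.41. Since m = (1 + c)/(c + rr + e), the denominator satisfies c + rr + e = (1 + c)/m = (1 + 0) / 6.41 ≈ 0.156006.
With c = 0 and e = 0.067, the statutory reserve ratio is 0.156006 − 0 − 0.067 = 0.089006.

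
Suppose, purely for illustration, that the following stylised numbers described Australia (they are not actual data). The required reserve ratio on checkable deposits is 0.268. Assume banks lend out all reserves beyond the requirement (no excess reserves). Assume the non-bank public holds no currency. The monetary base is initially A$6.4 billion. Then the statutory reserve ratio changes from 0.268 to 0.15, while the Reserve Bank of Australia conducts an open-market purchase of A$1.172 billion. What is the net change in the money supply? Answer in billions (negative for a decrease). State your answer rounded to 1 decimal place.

A$26.6 billion

Before: m₁ = 1 / (0.268) ≈ 3.7313, MB₁ = 6.4, so M₁ = 3.7313 × 6.4 ≈ 23.8803 billion.
After: m₂ = 1 / (0.15) ≈ 6.6667, MB₂ = 6.4 + 1.172 = 7.572, so M₂ = 6.6667 × 7.572 ≈ 50.4803 billion.
ΔM = M₂ − M₁ = 50.4803 − 23.8803 = 26.6 billion.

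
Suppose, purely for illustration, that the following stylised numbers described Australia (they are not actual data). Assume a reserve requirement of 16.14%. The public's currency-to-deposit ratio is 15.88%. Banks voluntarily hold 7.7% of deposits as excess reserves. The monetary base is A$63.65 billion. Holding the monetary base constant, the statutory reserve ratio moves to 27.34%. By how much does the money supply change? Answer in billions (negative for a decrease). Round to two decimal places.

Initially m₁ = (1 + 0.1588) / (0.1614 + 0.077 + 0.1588) ≈ 2.91742, so M₁ = 2.91742 × 63.65 ≈ 185.6938 billion.
After the change m₂ = (1 + 0.1588) / (0.2734 + 0.077 + 0.1588) ≈ 2.27573, so M₂ = 2.27573 × 63.65 ≈ 144.8502 billion.
ΔM = M₂ − M₁ = 144.8502 − 185.6938 = -40.8436 billion.

-40.84 billion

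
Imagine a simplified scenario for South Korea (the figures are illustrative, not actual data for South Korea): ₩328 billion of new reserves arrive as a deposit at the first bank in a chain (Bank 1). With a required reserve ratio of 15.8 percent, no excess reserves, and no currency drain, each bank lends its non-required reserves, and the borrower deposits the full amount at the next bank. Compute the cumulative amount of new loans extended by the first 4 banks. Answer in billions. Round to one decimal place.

Bank i lends (1 − rr)^i of the original deposit: Bank 1 lends 328·0.8420 = 276.1760, Bank 2 lends 328·0.8420² ≈ 232.5402, and so on.
Summing a geometric series: total = 328·[0.8420·(1 − 0.8420^4) / (1 − 0.8420)] ≈ 869.3777 billion.

₩869.4 billion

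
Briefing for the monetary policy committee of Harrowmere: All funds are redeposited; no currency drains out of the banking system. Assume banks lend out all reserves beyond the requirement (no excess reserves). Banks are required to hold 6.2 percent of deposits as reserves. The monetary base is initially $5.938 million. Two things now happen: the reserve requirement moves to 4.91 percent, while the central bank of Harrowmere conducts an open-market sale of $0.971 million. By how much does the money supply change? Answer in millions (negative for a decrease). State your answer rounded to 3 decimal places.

Before: m₁ = 1 / (0.062) ≈ 16.12903, MB₁ = 5.938, so M₁ = 16.12903 × 5.938 ≈ 95.7742 million.
After: m₂ = 1 / (0.0491) ≈ 20.36660, MB₂ = 5.938 − 0.971 = 4.967, so M₂ = 20.36660 × 4.967 ≈ 101.1609 million.
ΔM = M₂ − M₁ = 101.1609 − 95.7742 = 5.3867 million.

$5.387 million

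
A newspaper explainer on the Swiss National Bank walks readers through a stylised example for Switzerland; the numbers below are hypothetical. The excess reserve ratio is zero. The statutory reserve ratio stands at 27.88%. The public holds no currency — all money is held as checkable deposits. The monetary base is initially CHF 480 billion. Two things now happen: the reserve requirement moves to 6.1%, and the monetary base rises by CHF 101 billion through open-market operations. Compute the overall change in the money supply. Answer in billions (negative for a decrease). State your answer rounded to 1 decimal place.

CHF 7802.9 billion

Before: m₁ = 1 / (0.2788) ≈ 3.58680, MB₁ = 480, so M₁ = 3.58680 × 480 = 1721.664 billion.
After: m₂ = 1 / (0.061) ≈ 16.39344, MB₂ = 480 + 101 = 581, so M₂ = 16.39344 × 581 ≈ 9524.5886 billion.
ΔM = M₂ − M₁ = 9524.5886 − 1721.664 = 7802.9246 billion.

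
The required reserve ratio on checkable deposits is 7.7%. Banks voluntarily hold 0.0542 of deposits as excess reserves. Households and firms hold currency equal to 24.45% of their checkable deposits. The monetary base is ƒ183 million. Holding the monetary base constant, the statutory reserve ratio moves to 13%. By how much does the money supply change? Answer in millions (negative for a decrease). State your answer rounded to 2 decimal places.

-74.94 million

Initially m₁ = (1 + 0.2445) / (0.077 + 0.0542 + 0.2445) ≈ 3.312483, so M₁ = 3.312483 × 183 ≈ 606.1844 million.
After the change m₂ = (1 + 0.2445) / (0.13 + 0.0542 + 0.2445) ≈ 2.902962, so M₂ = 2.902962 × 183 ≈ 531.242 million.
ΔM = M₂ − M₁ = 531.242 − 606.1844 = -74.9424 million.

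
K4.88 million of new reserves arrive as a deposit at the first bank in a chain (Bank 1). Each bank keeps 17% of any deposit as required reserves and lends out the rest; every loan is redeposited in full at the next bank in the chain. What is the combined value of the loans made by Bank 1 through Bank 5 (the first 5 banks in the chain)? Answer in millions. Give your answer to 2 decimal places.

Bank i lends (1 − rr)^i of the original deposit: Bank 1 lends 4.88·0.8300 = 4.0504, Bank 2 lends 4.88·0.8300² ≈ 3.3618, and so on.
Summing a geometric series: total = 4.88·[0.8300·(1 − 0.8300^5) / (1 − 0.8300)] ≈ 14.4408 million.

K14.44 million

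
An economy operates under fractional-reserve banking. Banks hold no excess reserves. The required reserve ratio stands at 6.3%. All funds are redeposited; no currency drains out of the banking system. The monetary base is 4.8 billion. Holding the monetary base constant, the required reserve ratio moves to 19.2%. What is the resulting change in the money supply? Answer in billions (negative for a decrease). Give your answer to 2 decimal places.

Initially m₁ = 1 / (0.063) ≈ 15.8730, so M₁ = 15.8730 × 4.8 = 76.1904 billion.
After the change m₂ = 1 / (0.192) ≈ 5.2083, so M₂ = 5.2083 × 4.8 ≈ 24.9998 billion.
ΔM = M₂ − M₁ = 24.9998 − 76.1904 = -51.1906 billion.

-51.19 billion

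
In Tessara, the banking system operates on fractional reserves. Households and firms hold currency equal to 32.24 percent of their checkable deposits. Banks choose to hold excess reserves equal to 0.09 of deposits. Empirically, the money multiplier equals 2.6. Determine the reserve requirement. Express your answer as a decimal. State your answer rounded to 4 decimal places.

Using m = 2.6. Since m = (1 + c)/(c + rr + e), the denominator satisfies c + rr + e = (1 + c)/m = (1 + 0.3224) / 2.6 ≈ 0.508615.
With c = 0.3224 and e = 0.09, the reserve requirement is 0.508615 − 0.3224 − 0.09 = 0.096215.

0.0962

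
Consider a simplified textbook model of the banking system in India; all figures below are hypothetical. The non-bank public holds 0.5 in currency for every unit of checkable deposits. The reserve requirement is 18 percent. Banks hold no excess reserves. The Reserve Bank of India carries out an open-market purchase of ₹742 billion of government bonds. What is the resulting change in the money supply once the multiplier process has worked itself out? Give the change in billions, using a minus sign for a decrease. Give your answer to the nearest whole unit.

₹1637 billion

The money multiplier is m = (1 + c) / (rr + c) = (1 + 0.5) / (0.18 + 0.5) ≈ 2.2059.
The purchase adds 742 billion of base, so ΔM = m × ΔMB = 2.2059 × (+742) = 1636.7778 billion.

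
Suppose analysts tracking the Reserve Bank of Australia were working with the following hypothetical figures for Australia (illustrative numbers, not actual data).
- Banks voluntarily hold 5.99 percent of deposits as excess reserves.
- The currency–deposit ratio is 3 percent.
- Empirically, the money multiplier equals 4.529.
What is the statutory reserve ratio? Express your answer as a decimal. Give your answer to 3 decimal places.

0.138

Using m = 4.529. Since m = (1 + c)/(c + rr + e), the denominator satisfies c + rr + e = (1 + c)/m = (1 + 0.03) / 4.529 ≈ 0.227423.
With c = 0.03 and e = 0.0599, the statutory reserve ratio is 0.227423 − 0.03 − 0.0599 = 0.137523.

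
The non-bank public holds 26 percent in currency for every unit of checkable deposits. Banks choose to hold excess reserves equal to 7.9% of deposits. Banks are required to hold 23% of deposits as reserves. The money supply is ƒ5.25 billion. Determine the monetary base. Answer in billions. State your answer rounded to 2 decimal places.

ƒ2.37 billion

The money multiplier is m = (1 + c) / (rr + e + c) = (1 + 0.26) / (0.23 + 0.079 + 0.26) ≈ 2.2144.
MB = M / m = 5.25 / 2.2144 ≈ 2.3708 billion.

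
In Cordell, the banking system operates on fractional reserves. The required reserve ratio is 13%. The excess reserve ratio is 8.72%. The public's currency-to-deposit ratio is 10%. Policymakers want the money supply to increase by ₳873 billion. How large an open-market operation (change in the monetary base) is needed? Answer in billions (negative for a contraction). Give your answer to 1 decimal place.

₳251.7 billion

The money multiplier is m = (1 + c) / (rr + e + c) = (1 + 0.1) / (0.13 + 0.0872 + 0.1) ≈ 3.46784.
ΔMB = ΔM / m = (+873) / 3.46784 ≈ 251.7417 billion.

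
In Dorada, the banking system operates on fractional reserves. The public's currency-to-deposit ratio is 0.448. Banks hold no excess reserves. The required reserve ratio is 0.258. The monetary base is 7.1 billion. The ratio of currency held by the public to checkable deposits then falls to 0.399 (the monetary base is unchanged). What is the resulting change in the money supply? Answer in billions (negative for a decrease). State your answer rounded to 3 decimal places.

0.557 billion

Initially m₁ = (1 + 0.448) / (0.258 + 0.448) ≈ 2.05099, so M₁ = 2.05099 × 7.1 ≈ 14.562 billion.
After the change m₂ = (1 + 0.399) / (0.258 + 0.399) ≈ 2.12938, so M₂ = 2.12938 × 7.1 ≈ 15.1186 billion.
ΔM = M₂ − M₁ = 15.1186 − 14.562 = 0.5566 billion.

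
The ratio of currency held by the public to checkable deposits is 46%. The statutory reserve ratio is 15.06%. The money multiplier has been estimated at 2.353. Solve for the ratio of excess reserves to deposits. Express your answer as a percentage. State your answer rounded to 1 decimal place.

Using m = 2.353. Since m = (1 + c)/(c + rr + e), the denominator satisfies c + rr + e = (1 + c)/m = (1 + 0.46) / 2.353 ≈ 0.620484.
With c = 0.46 and rr = 0.1506, the ratio of excess reserves to deposits is 0.620484 − 0.46 − 0.1506 = 0.009884.

1.0%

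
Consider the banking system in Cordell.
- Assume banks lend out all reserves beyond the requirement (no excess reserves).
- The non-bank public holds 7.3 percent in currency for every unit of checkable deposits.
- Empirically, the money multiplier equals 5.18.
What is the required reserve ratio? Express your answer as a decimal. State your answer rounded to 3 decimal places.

0.134

Using m = 5.18. Since m = (1 + c)/(c + rr + e), the denominator satisfies c + rr + e = (1 + c)/m = (1 + 0.073) / 5.18 ≈ 0.207143.
With c = 0.073 and e = 0, the required reserve ratio is 0.207143 − 0.073 − 0 = 0.134143.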